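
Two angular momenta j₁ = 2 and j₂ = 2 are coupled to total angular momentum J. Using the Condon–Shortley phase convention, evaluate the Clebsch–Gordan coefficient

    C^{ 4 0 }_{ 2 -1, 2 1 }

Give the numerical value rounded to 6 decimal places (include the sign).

j₁+j₂−J=0  J+j₁−j₂=4  J−j₁+j₂=4  j₁+j₂+J+1=9
(j₁±m₁, j₂±m₂, J±M) = (1,3,3,1,4,4)
P² = 10368/35
sum k=0..0:
  [0] +1/36 = 1/36
S = 1/36
C² = P²·S² = 8/35 ; C = +0.478091

+0.478091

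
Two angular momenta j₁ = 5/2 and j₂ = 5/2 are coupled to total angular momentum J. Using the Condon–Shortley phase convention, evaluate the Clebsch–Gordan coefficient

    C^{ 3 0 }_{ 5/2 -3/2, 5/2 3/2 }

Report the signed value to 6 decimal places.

√[7·2!3!3!/9! · 1!4!4!1!3!3!] = √(144/5)
  +(−1)^1/∏(1,1,3,3,0,0)! = -1/36  (running -1/36)
  +(−1)^2/∏(2,0,2,2,1,1)! = 1/8  (running 7/72)
⟨..|..⟩ = √(144/5)·(7/72) = +0.521749

+√(49/180) = +0.521749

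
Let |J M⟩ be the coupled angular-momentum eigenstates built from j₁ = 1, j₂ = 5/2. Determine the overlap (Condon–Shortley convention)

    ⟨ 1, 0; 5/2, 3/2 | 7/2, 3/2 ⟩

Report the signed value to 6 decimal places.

j₁+j₂−J=0  J+j₁−j₂=2  J−j₁+j₂=5  j₁+j₂+J+1=8
(j₁±m₁, j₂±m₂, J±M) = (1,1,4,1,5,2)
P² = 1920/7
sum k=0..0:
  [0] +1/24 = 1/24
S = 1/24
C² = P²·S² = 10/21 ; C = +0.690066

+0.690066  (= +√(10/21))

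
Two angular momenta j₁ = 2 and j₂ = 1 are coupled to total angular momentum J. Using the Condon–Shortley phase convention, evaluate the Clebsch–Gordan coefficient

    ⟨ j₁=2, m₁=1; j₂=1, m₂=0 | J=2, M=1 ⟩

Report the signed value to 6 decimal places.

+√(1/6) = +0.408248

triangle: 1!·3!·1!/6! = 6/720
(j±m)!: 3!·1!·1!·1!·3!·1! = 36
prefactor² = (2J+1)·Δ·N² = 3/2
  k=0: +1/(0!·1!·1!·1!·2!·0!) = 1/2
  k=1: −1/(1!·0!·0!·0!·3!·1!) = -1/6
Σ = 1/3  ⇒  CG² = 3/2·1/3² = 1/6
CG = +√(1/6) = +0.408248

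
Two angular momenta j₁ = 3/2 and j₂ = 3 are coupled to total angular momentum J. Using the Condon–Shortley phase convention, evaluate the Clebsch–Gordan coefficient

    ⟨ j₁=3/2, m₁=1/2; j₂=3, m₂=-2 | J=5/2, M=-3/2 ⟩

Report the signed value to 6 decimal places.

+√(1/14) = +0.267261

√[6·2!1!4!/8! · 2!1!1!5!1!4!] = √(288/7)
  +(−1)^0/∏(0,2,1,1,0,3)! = 1/12  (running 1/12)
  +(−1)^1/∏(1,1,0,0,1,4)! = -1/24  (running 1/24)
⟨..|..⟩ = √(288/7)·(1/24) = +0.267261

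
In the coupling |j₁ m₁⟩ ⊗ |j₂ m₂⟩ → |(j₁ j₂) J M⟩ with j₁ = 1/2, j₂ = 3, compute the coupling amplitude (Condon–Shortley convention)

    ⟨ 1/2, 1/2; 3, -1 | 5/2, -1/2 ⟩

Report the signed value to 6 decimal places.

j₁+j₂−J=1  J+j₁−j₂=0  J−j₁+j₂=5  j₁+j₂+J+1=7
(j₁±m₁, j₂±m₂, J±M) = (1,0,2,4,2,3)
P² = 576/7
sum k=0..0:
  [0] +1/12 = 1/12
S = 1/12
C² = P²·S² = 4/7 ; C = +0.755929

+0.755929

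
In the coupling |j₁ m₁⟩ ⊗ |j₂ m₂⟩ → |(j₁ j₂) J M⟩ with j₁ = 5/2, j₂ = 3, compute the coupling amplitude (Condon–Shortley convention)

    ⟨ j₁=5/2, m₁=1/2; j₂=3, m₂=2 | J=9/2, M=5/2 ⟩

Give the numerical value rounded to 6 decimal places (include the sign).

−√(49/198) ≈ -0.497468

triangle: 1!*4!*5!/11! = 2880/39916800
(j±m)!: 3!*2!*5!*1!*7!*2! = 14515200
prefactor² = (2J+1)*Δ*N² = 115200/11
  k=0: +1/(0!*1!*2!*5!*2!*0!) = 1/480
  k=1: −1/(1!*0!*1!*4!*3!*1!) = -1/144
Σ = -7/1440  ⇒  CG² = 115200/11*(-7/1440)² = 49/198
CG = −√(49/198) = -0.497468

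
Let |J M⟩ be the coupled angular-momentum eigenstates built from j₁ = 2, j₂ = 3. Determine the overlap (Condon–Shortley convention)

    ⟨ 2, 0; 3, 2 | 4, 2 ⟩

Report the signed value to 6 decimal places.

−√(12/35) ≈ -0.585540

j₁+j₂−J=1  J+j₁−j₂=3  J−j₁+j₂=5  j₁+j₂+J+1=10
(j₁±m₁, j₂±m₂, J±M) = (2,2,5,1,6,2)
P² = 8640/7
sum k=0..1:
  [0] +1/240 = 1/240
  [1] −1/48 = -1/48
S = -1/60
C² = P²·S² = 12/35 ; C = -0.585540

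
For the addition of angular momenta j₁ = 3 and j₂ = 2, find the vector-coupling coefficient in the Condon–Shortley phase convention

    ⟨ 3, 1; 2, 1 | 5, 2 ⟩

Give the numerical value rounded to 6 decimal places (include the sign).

√[11·0!6!4!/11! · 4!2!3!1!7!3!] = √(41472)
  +(−1)^0/∏(0,0,2,3,4,1)! = 1/288  (running 1/288)
⟨..|..⟩ = √(41472)·(1/288) = +0.707107

+√(1/2) ≈ +0.707107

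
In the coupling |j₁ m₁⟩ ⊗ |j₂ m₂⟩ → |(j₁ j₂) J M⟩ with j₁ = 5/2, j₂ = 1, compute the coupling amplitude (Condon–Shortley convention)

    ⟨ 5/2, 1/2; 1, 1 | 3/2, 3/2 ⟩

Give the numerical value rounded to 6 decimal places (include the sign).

√[4·2!3!0!/6! · 3!2!2!0!3!0!] = √(48/5)
  +(−1)^2/∏(2,0,0,0,3,0)! = 1/12  (running 1/12)
⟨..|..⟩ = √(48/5)·(1/12) = +0.258199

+√(1/15) ≈ +0.258199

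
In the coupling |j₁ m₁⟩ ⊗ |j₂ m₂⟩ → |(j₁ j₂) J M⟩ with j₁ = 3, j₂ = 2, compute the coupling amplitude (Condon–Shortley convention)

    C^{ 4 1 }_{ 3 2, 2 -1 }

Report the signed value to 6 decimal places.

j₁+j₂−J=1  J+j₁−j₂=5  J−j₁+j₂=3  j₁+j₂+J+1=10
(j₁±m₁, j₂±m₂, J±M) = (5,1,1,3,5,3)
P² = 6480/7
sum k=0..1:
  [0] +1/48 = 1/48
  [1] −1/720 = -1/720
S = 7/360
C² = P²·S² = 7/20 ; C = +0.591608

+√(7/20) ≈ +0.591608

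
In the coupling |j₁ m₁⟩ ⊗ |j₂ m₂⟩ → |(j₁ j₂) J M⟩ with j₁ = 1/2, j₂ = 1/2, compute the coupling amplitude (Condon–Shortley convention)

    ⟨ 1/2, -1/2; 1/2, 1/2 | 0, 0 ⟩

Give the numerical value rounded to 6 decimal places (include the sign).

j₁+j₂−J=1  J+j₁−j₂=0  J−j₁+j₂=0  j₁+j₂+J+1=2
(j₁±m₁, j₂±m₂, J±M) = (0,1,1,0,0,0)
P² = 1/2
sum k=1..1:
  [1] −1/1 = -1
S = -1
C² = P²·S² = 1/2 ; C = -0.707107

-0.707107  (= −√(1/2))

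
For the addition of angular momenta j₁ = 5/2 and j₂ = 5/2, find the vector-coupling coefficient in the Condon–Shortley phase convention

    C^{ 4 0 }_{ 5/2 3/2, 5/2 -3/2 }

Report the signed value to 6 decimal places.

+√(9/28) = +0.566947

j₁+j₂−J=1  J+j₁−j₂=4  J−j₁+j₂=4  j₁+j₂+J+1=10
(j₁±m₁, j₂±m₂, J±M) = (4,1,1,4,4,4)
P² = 82944/175
sum k=0..1:
  [0] +1/36 = 1/36
  [1] −1/576 = -1/576
S = 5/192
C² = P²·S² = 9/28 ; C = +0.566947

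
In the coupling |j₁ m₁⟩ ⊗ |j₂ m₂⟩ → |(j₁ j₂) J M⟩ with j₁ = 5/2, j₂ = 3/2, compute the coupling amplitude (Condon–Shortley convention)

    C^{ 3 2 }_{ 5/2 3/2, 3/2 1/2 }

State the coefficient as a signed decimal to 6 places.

+√(1/12) ≈ +0.288675

triangle: 1!×4!×2!/8! = 48/40320
(j±m)!: 4!×1!×2!×1!×5!×1! = 5760
prefactor² = (2J+1)×Δ×N² = 48
  k=0: +1/(0!×1!×1!×2!×3!×0!) = 1/12
  k=1: −1/(1!×0!×0!×1!×4!×1!) = -1/24
Σ = 1/24  ⇒  CG² = 48×1/24² = 1/12
CG = +√(1/12) = +0.288675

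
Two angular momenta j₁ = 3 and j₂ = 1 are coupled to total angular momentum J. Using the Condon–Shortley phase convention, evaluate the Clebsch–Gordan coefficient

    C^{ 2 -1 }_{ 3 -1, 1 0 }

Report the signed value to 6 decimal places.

−√(8/21) ≈ -0.617213

triangle: 2!·4!·0!/7! = 48/5040
(j±m)!: 2!·4!·1!·1!·1!·3! = 288
prefactor² = (2J+1)·Δ·N² = 96/7
  k=1: −1/(1!·1!·3!·0!·1!·0!) = -1/6
Σ = -1/6  ⇒  CG² = 96/7·(-1/6)² = 8/21
CG = −√(8/21) = -0.617213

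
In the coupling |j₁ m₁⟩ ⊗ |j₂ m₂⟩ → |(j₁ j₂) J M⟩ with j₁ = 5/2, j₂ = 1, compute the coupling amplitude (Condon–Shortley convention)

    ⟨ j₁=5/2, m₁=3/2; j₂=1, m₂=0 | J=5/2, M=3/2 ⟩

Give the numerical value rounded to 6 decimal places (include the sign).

triangle: 1!*4!*1!/7! = 24/5040
(j±m)!: 4!*1!*1!*1!*4!*1! = 576
prefactor² = (2J+1)*Δ*N² = 576/35
  k=0: +1/(0!*1!*1!*1!*3!*0!) = 1/6
  k=1: −1/(1!*0!*0!*0!*4!*1!) = -1/24
Σ = 1/8  ⇒  CG² = 576/35*1/8² = 9/35
CG = +√(9/35) = +0.507093

+0.507093  (= +√(9/35))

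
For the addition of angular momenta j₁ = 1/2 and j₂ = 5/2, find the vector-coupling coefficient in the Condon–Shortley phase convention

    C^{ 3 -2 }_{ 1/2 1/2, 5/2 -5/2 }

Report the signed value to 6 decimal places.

+0.408248  (= +√(1/6))

j₁+j₂−J=0  J+j₁−j₂=1  J−j₁+j₂=5  j₁+j₂+J+1=7
(j₁±m₁, j₂±m₂, J±M) = (1,0,0,5,1,5)
P² = 2400
sum k=0..0:
  [0] +1/120 = 1/120
S = 1/120
C² = P²·S² = 1/6 ; C = +0.408248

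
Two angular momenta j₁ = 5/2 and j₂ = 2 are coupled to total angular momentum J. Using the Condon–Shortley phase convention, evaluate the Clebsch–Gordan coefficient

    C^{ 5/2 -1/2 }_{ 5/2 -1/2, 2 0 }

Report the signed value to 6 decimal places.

-0.478091

triangle: 2!·3!·2!/8! = 24/40320
(j±m)!: 2!·3!·2!·2!·2!·3! = 576
prefactor² = (2J+1)·Δ·N² = 72/35
  k=0: +1/(0!·2!·3!·2!·0!·0!) = 1/24
  k=1: −1/(1!·1!·2!·1!·1!·1!) = -1/2
  k=2: +1/(2!·0!·1!·0!·2!·2!) = 1/8
Σ = -1/3  ⇒  CG² = 72/35·(-1/3)² = 8/35
CG = −√(8/35) = -0.478091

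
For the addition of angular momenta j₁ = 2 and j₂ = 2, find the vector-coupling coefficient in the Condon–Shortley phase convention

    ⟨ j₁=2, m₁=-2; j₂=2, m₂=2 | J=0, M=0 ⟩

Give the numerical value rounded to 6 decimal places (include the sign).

+√(1/5) = +0.447214

√[1·4!0!0!/5! · 0!4!4!0!0!0!] = √(576/5)
  +(−1)^4/∏(4,0,0,0,0,0)! = 1/24  (running 1/24)
⟨..|..⟩ = √(576/5)·(1/24) = +0.447214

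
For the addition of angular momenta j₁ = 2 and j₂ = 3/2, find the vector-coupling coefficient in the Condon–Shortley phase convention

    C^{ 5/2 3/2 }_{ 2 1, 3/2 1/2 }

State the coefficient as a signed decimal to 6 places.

√[6·1!3!2!/7! · 3!1!2!1!4!1!] = √(144/35)
  +(−1)^0/∏(0,1,1,2,2,0)! = 1/4  (running 1/4)
  +(−1)^1/∏(1,0,0,1,3,1)! = -1/6  (running 1/12)
⟨..|..⟩ = √(144/35)·(1/12) = +0.169031

+√(1/35) = +0.169031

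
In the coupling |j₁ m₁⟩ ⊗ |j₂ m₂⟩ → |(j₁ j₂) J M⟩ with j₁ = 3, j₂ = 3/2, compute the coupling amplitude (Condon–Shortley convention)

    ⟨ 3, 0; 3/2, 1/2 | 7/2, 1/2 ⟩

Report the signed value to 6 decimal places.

−√(2/21) ≈ -0.308607

√[8·1!5!2!/9! · 3!3!2!1!4!3!] = √(384/7)
  +(−1)^0/∏(0,1,3,2,2,0)! = 1/24  (running 1/24)
  +(−1)^1/∏(1,0,2,1,3,1)! = -1/12  (running -1/24)
⟨..|..⟩ = √(384/7)·(-1/24) = -0.308607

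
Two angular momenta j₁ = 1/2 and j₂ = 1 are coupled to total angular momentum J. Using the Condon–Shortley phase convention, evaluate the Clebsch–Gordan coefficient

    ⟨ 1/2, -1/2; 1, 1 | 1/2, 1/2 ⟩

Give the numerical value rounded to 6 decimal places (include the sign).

-0.816497

√[2·1!0!1!/3! · 0!1!2!0!1!0!] = √(2/3)
  +(−1)^1/∏(1,0,0,1,0,0)! = -1  (running -1)
⟨..|..⟩ = √(2/3)·(-1) = -0.816497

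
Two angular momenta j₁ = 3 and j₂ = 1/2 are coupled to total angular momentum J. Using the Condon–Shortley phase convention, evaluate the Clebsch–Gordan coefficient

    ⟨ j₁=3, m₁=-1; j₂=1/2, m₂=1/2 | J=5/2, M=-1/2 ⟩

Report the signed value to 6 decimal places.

−√(4/7) = -0.755929

j₁+j₂−J=1  J+j₁−j₂=5  J−j₁+j₂=0  j₁+j₂+J+1=7
(j₁±m₁, j₂±m₂, J±M) = (2,4,1,0,2,3)
P² = 576/7
sum k=1..1:
  [1] −1/12 = -1/12
S = -1/12
C² = P²·S² = 4/7 ; C = -0.755929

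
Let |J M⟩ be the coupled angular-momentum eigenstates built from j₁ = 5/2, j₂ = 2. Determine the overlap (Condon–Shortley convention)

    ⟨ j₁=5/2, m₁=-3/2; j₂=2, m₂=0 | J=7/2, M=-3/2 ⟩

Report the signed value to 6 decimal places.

triangle: 1!*4!*3!/9! = 144/362880
(j±m)!: 1!*4!*2!*2!*2!*5! = 23040
prefactor² = (2J+1)*Δ*N² = 512/7
  k=0: +1/(0!*1!*4!*2!*0!*1!) = 1/48
  k=1: −1/(1!*0!*3!*1!*1!*2!) = -1/12
Σ = -1/16  ⇒  CG² = 512/7*(-1/16)² = 2/7
CG = −√(2/7) = -0.534522

-0.534522  (= −√(2/7))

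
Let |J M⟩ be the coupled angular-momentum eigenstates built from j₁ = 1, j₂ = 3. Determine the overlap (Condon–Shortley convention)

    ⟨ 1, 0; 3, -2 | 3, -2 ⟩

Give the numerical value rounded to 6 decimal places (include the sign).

√[7·1!1!5!/8! · 1!1!1!5!1!5!] = √(300)
  +(−1)^0/∏(0,1,1,1,0,4)! = 1/24  (running 1/24)
  +(−1)^1/∏(1,0,0,0,1,5)! = -1/120  (running 1/30)
⟨..|..⟩ = √(300)·(1/30) = +0.577350

+0.577350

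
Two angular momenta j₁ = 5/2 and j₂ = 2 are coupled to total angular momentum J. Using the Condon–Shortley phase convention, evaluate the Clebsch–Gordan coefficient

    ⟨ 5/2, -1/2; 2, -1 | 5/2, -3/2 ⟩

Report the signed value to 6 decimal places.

j₁+j₂−J=2  J+j₁−j₂=3  J−j₁+j₂=2  j₁+j₂+J+1=8
(j₁±m₁, j₂±m₂, J±M) = (2,3,1,3,1,4)
P² = 216/35
sum k=0..1:
  [0] +1/12 = 1/12
  [1] −1/4 = -1/4
S = -1/6
C² = P²·S² = 6/35 ; C = -0.414039

−√(6/35) = -0.414039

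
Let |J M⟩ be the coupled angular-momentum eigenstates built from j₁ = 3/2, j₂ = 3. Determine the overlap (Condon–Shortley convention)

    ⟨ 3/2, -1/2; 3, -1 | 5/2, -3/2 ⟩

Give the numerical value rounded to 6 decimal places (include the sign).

triangle: 2!·1!·4!/8! = 48/40320
(j±m)!: 1!·2!·2!·4!·1!·4! = 2304
prefactor² = (2J+1)·Δ·N² = 576/35
  k=1: −1/(1!·1!·1!·1!·0!·3!) = -1/6
  k=2: +1/(2!·0!·0!·0!·1!·4!) = 1/48
Σ = -7/48  ⇒  CG² = 576/35·(-7/48)² = 7/20
CG = −√(7/20) = -0.591608

−√(7/20) ≈ -0.591608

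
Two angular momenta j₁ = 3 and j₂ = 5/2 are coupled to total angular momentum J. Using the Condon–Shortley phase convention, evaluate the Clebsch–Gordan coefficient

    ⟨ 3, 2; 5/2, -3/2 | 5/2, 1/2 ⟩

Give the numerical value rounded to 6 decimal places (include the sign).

j₁+j₂−J=3  J+j₁−j₂=3  J−j₁+j₂=2  j₁+j₂+J+1=9
(j₁±m₁, j₂±m₂, J±M) = (5,1,1,4,3,2)
P² = 288/7
sum k=0..1:
  [0] +1/12 = 1/12
  [1] −1/24 = -1/24
S = 1/24
C² = P²·S² = 1/14 ; C = +0.267261

+√(1/14) ≈ +0.267261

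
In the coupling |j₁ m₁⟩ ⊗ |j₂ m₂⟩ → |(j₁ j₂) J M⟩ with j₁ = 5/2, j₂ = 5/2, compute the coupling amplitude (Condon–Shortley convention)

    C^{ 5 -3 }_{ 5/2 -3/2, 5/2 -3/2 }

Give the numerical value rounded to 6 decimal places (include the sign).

j₁+j₂−J=0  J+j₁−j₂=5  J−j₁+j₂=5  j₁+j₂+J+1=11
(j₁±m₁, j₂±m₂, J±M) = (1,4,1,4,2,8)
P² = 184320
sum k=0..0:
  [0] +1/576 = 1/576
S = 1/576
C² = P²·S² = 5/9 ; C = +0.745356

+0.745356  (= +√(5/9))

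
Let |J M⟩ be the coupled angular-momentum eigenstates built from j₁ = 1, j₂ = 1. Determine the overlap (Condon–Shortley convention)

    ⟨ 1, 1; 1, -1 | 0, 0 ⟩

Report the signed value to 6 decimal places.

+√(1/3) ≈ +0.577350

triangle: 2!×0!×0!/3! = 2/6
(j±m)!: 2!×0!×0!×2!×0!×0! = 4
prefactor² = (2J+1)×Δ×N² = 4/3
  k=0: +1/(0!×2!×0!×0!×0!×0!) = 1/2
Σ = 1/2  ⇒  CG² = 4/3×1/2² = 1/3
CG = +√(1/3) = +0.577350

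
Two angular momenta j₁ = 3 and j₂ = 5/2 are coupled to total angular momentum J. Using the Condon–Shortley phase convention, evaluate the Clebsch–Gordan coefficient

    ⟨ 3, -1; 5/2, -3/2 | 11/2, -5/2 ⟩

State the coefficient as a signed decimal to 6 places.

+0.674200  (= +√(5/11))

triangle: 0!×6!×5!/12! = 86400/479001600
(j±m)!: 2!×4!×1!×4!×3!×8! = 278691840
prefactor² = (2J+1)×Δ×N² = 6635520/11
  k=0: +1/(0!×0!×4!×1!×2!×4!) = 1/1152
Σ = 1/1152  ⇒  CG² = 6635520/11×1/1152² = 5/11
CG = +√(5/11) = +0.674200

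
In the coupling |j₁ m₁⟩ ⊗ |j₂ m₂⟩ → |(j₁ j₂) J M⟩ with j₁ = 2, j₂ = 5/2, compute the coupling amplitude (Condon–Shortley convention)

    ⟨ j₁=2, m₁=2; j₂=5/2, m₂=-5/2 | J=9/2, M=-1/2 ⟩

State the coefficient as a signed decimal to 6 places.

+√(1/126) ≈ +0.089087

j₁+j₂−J=0  J+j₁−j₂=4  J−j₁+j₂=5  j₁+j₂+J+1=10
(j₁±m₁, j₂±m₂, J±M) = (4,0,0,5,4,5)
P² = 460800/7
sum k=0..0:
  [0] +1/2880 = 1/2880
S = 1/2880
C² = P²·S² = 1/126 ; C = +0.089087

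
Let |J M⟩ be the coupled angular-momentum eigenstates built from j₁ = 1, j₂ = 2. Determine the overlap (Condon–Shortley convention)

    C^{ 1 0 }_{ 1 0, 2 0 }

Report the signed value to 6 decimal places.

-0.632456  (= −√(2/5))

triangle: 2!·0!·2!/5! = 4/120
(j±m)!: 1!·1!·2!·2!·1!·1! = 4
prefactor² = (2J+1)·Δ·N² = 2/5
  k=1: −1/(1!·1!·0!·1!·0!·1!) = -1
Σ = -1  ⇒  CG² = 2/5·(-1)² = 2/5
CG = −√(2/5) = -0.632456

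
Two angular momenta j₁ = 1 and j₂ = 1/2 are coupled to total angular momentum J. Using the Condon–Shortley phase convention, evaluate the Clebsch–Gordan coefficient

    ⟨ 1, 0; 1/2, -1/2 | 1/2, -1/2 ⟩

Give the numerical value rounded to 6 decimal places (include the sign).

+0.577350

√[2·1!1!0!/3! · 1!1!0!1!0!1!] = √(1/3)
  +(−1)^0/∏(0,1,1,0,0,0)! = 1  (running 1)
⟨..|..⟩ = √(1/3)·(1) = +0.577350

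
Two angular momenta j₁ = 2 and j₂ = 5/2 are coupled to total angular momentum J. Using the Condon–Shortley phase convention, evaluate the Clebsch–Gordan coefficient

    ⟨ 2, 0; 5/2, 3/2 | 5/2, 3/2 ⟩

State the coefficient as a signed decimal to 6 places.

j₁+j₂−J=2  J+j₁−j₂=2  J−j₁+j₂=3  j₁+j₂+J+1=8
(j₁±m₁, j₂±m₂, J±M) = (2,2,4,1,4,1)
P² = 288/35
sum k=1..2:
  [1] −1/6 = -1/6
  [2] +1/8 = 1/8
S = -1/24
C² = P²·S² = 1/70 ; C = -0.119523

−√(1/70) = -0.119523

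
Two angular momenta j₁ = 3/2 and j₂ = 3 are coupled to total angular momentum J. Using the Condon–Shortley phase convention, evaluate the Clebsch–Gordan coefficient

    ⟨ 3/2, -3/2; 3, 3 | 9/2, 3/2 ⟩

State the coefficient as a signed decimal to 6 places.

+√(1/84) ≈ +0.109109

√[10·0!3!6!/10! · 0!3!6!0!6!3!] = √(1555200/7)
  +(−1)^0/∏(0,0,3,6,0,0)! = 1/4320  (running 1/4320)
⟨..|..⟩ = √(1555200/7)·(1/4320) = +0.109109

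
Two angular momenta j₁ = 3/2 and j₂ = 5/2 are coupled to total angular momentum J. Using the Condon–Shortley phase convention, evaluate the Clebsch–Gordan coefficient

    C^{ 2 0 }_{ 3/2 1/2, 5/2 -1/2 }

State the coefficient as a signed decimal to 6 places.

-0.267261  (= −√(1/14))

√[5·2!1!3!/7! · 2!1!2!3!2!2!] = √(8/7)
  +(−1)^0/∏(0,2,1,2,0,1)! = 1/4  (running 1/4)
  +(−1)^1/∏(1,1,0,1,1,2)! = -1/2  (running -1/4)
⟨..|..⟩ = √(8/7)·(-1/4) = -0.267261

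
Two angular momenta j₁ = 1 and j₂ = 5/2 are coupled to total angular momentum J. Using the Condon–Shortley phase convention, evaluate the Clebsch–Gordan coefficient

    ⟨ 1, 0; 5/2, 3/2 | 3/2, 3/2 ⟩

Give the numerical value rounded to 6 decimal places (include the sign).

triangle: 2!*0!*3!/6! = 12/720
(j±m)!: 1!*1!*4!*1!*3!*0! = 144
prefactor² = (2J+1)*Δ*N² = 48/5
  k=1: −1/(1!*1!*0!*3!*0!*0!) = -1/6
Σ = -1/6  ⇒  CG² = 48/5*(-1/6)² = 4/15
CG = −√(4/15) = -0.516398

-0.516398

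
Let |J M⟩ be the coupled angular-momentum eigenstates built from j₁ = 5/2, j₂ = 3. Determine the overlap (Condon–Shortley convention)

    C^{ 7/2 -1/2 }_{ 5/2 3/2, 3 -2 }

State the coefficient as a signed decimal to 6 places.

+0.563436

triangle: 2!·3!·4!/10! = 288/3628800
(j±m)!: 4!·1!·1!·5!·3!·4! = 414720
prefactor² = (2J+1)·Δ·N² = 9216/35
  k=0: +1/(0!·2!·1!·1!·2!·3!) = 1/24
  k=1: −1/(1!·1!·0!·0!·3!·4!) = -1/144
Σ = 5/144  ⇒  CG² = 9216/35·5/144² = 20/63
CG = +√(20/63) = +0.563436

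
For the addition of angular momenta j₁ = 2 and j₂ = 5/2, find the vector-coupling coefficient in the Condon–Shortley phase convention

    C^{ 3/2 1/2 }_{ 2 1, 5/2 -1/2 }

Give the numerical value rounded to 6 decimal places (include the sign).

−√(5/21) ≈ -0.487950

√[4·3!1!2!/7! · 3!1!2!3!2!1!] = √(48/35)
  +(−1)^0/∏(0,3,1,2,0,0)! = 1/12  (running 1/12)
  +(−1)^1/∏(1,2,0,1,1,1)! = -1/2  (running -5/12)
⟨..|..⟩ = √(48/35)·(-5/12) = -0.487950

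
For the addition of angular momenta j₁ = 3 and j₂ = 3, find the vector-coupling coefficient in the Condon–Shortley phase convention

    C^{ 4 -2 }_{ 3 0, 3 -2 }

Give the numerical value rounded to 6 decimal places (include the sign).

j₁+j₂−J=2  J+j₁−j₂=4  J−j₁+j₂=4  j₁+j₂+J+1=11
(j₁±m₁, j₂±m₂, J±M) = (3,3,1,5,2,6)
P² = 124416/77
sum k=0..1:
  [0] +1/72 = 1/72
  [1] −1/96 = -1/96
S = 1/288
C² = P²·S² = 3/154 ; C = +0.139573

+0.139573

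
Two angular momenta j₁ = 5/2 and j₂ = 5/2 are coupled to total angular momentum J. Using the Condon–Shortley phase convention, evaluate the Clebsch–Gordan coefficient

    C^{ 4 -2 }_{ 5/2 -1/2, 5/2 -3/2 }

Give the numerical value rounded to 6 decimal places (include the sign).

√[9·1!4!4!/10! · 2!3!1!4!2!6!] = √(20736/35)
  +(−1)^0/∏(0,1,3,1,1,3)! = 1/36  (running 1/36)
  +(−1)^1/∏(1,0,2,0,2,4)! = -1/96  (running 5/288)
⟨..|..⟩ = √(20736/35)·(5/288) = +0.422577

+0.422577  (= +√(5/28))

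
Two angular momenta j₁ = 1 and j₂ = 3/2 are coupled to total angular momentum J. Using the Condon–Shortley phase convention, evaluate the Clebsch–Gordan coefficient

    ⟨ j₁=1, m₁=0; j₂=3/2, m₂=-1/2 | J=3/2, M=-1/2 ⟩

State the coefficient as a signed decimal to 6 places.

+√(1/15) = +0.258199

triangle: 1!·1!·2!/5! = 2/120
(j±m)!: 1!·1!·1!·2!·1!·2! = 4
prefactor² = (2J+1)·Δ·N² = 4/15
  k=0: +1/(0!·1!·1!·1!·0!·1!) = 1
  k=1: −1/(1!·0!·0!·0!·1!·2!) = -1/2
Σ = 1/2  ⇒  CG² = 4/15·1/2² = 1/15
CG = +√(1/15) = +0.258199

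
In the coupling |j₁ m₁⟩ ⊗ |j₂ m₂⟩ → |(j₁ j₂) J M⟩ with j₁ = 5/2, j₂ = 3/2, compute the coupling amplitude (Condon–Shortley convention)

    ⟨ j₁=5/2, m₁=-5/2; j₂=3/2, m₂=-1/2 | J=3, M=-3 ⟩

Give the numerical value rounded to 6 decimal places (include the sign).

−√(5/8) ≈ -0.790569

√[7·1!4!2!/8! · 0!5!1!2!0!6!] = √(1440)
  +(−1)^1/∏(1,0,4,0,0,2)! = -1/48  (running -1/48)
⟨..|..⟩ = √(1440)·(-1/48) = -0.790569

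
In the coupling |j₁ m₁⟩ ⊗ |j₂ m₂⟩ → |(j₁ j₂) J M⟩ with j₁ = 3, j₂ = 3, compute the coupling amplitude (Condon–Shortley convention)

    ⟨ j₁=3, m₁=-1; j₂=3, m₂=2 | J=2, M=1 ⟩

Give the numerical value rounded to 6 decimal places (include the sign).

j₁+j₂−J=4  J+j₁−j₂=2  J−j₁+j₂=2  j₁+j₂+J+1=9
(j₁±m₁, j₂±m₂, J±M) = (2,4,5,1,3,1)
P² = 320/7
sum k=3..4:
  [3] −1/12 = -1/12
  [4] +1/48 = 1/48
S = -1/16
C² = P²·S² = 5/28 ; C = -0.422577

−√(5/28) = -0.422577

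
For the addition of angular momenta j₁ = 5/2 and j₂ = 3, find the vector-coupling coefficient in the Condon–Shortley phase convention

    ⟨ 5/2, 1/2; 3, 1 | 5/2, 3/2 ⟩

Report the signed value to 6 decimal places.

√[6·3!2!3!/9! · 3!2!4!2!4!1!] = √(576/35)
  +(−1)^1/∏(1,2,1,3,1,0)! = -1/12  (running -1/12)
  +(−1)^2/∏(2,1,0,2,2,1)! = 1/8  (running 1/24)
⟨..|..⟩ = √(576/35)·(1/24) = +0.169031

+0.169031  (= +√(1/35))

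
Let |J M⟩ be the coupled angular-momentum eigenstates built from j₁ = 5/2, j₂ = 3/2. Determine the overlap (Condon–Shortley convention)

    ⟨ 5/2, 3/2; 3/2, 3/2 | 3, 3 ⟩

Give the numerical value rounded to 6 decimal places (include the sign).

√[7·1!4!2!/8! · 4!1!3!0!6!0!] = √(864)
  +(−1)^1/∏(1,0,0,2,4,0)! = -1/48  (running -1/48)
⟨..|..⟩ = √(864)·(-1/48) = -0.612372

−√(3/8) ≈ -0.612372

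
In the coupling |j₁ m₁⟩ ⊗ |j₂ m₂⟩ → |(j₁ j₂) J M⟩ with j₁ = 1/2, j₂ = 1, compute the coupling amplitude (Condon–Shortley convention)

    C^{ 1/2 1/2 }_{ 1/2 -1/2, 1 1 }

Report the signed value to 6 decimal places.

−√(2/3) = -0.816497

√[2·1!0!1!/3! · 0!1!2!0!1!0!] = √(2/3)
  +(−1)^1/∏(1,0,0,1,0,0)! = -1  (running -1)
⟨..|..⟩ = √(2/3)·(-1) = -0.816497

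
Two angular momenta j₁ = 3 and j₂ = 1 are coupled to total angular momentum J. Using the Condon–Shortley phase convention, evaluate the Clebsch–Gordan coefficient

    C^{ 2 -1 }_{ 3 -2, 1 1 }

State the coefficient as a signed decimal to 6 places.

+0.690066  (= +√(10/21))

j₁+j₂−J=2  J+j₁−j₂=4  J−j₁+j₂=0  j₁+j₂+J+1=7
(j₁±m₁, j₂±m₂, J±M) = (1,5,2,0,1,3)
P² = 480/7
sum k=2..2:
  [2] +1/12 = 1/12
S = 1/12
C² = P²·S² = 10/21 ; C = +0.690066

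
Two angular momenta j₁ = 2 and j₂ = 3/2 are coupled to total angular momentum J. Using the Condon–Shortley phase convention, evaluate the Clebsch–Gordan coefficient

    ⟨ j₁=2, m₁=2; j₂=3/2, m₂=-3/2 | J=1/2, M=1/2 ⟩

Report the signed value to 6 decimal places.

+√(2/5) ≈ +0.632456

triangle: 3!*1!*0!/5! = 6/120
(j±m)!: 4!*0!*0!*3!*1!*0! = 144
prefactor² = (2J+1)*Δ*N² = 72/5
  k=0: +1/(0!*3!*0!*0!*1!*0!) = 1/6
Σ = 1/6  ⇒  CG² = 72/5*1/6² = 2/5
CG = +√(2/5) = +0.632456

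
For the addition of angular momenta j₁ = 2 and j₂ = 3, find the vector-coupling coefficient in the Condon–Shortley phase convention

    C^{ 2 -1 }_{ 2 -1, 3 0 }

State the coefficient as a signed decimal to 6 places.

triangle: 3!×1!×3!/8! = 36/40320
(j±m)!: 1!×3!×3!×3!×1!×3! = 1296
prefactor² = (2J+1)×Δ×N² = 81/14
  k=2: +1/(2!×1!×1!×1!×0!×2!) = 1/4
  k=3: −1/(3!×0!×0!×0!×1!×3!) = -1/36
Σ = 2/9  ⇒  CG² = 81/14×2/9² = 2/7
CG = +√(2/7) = +0.534522

+0.534522  (= +√(2/7))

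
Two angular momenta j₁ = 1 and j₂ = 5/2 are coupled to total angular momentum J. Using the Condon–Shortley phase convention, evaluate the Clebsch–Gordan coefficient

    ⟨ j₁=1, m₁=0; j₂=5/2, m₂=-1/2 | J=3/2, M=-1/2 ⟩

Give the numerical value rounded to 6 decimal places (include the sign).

triangle: 2!×0!×3!/6! = 12/720
(j±m)!: 1!×1!×2!×3!×1!×2! = 24
prefactor² = (2J+1)×Δ×N² = 8/5
  k=1: −1/(1!×1!×0!×1!×0!×2!) = -1/2
Σ = -1/2  ⇒  CG² = 8/5×(-1/2)² = 2/5
CG = −√(2/5) = -0.632456

-0.632456  (= −√(2/5))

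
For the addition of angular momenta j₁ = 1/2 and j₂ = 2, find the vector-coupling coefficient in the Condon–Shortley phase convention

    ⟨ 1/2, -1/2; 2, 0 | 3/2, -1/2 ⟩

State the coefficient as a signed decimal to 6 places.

−√(2/5) ≈ -0.632456

j₁+j₂−J=1  J+j₁−j₂=0  J−j₁+j₂=3  j₁+j₂+J+1=5
(j₁±m₁, j₂±m₂, J±M) = (0,1,2,2,1,2)
P² = 8/5
sum k=1..1:
  [1] −1/2 = -1/2
S = -1/2
C² = P²·S² = 2/5 ; C = -0.632456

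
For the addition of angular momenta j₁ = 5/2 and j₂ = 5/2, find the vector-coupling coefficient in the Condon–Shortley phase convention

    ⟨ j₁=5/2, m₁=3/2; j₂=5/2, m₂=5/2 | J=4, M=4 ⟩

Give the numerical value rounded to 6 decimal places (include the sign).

j₁+j₂−J=1  J+j₁−j₂=4  J−j₁+j₂=4  j₁+j₂+J+1=10
(j₁±m₁, j₂±m₂, J±M) = (4,1,5,0,8,0)
P² = 165888
sum k=1..1:
  [1] −1/576 = -1/576
S = -1/576
C² = P²·S² = 1/2 ; C = -0.707107

−√(1/2) = -0.707107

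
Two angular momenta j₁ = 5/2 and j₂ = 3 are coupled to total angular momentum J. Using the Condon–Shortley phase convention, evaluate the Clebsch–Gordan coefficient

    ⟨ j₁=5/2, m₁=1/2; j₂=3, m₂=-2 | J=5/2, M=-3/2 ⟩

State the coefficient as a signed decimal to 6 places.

−√(1/14) ≈ -0.267261

√[6·3!2!3!/9! · 3!2!1!5!1!4!] = √(288/7)
  +(−1)^0/∏(0,3,2,1,0,2)! = 1/24  (running 1/24)
  +(−1)^1/∏(1,2,1,0,1,3)! = -1/12  (running -1/24)
⟨..|..⟩ = √(288/7)·(-1/24) = -0.267261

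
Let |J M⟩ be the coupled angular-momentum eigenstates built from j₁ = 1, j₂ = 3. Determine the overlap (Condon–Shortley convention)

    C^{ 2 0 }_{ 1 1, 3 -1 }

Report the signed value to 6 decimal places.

+0.534522  (= +√(2/7))

triangle: 2!*0!*4!/7! = 48/5040
(j±m)!: 2!*0!*2!*4!*2!*2! = 384
prefactor² = (2J+1)*Δ*N² = 128/7
  k=0: +1/(0!*2!*0!*2!*0!*2!) = 1/8
Σ = 1/8  ⇒  CG² = 128/7*1/8² = 2/7
CG = +√(2/7) = +0.534522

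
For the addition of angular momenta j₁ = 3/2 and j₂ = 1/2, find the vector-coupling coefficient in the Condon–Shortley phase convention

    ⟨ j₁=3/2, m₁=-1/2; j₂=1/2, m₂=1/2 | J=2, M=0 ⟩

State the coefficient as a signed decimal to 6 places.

+0.707107  (= +√(1/2))

triangle: 0!×3!×1!/5! = 6/120
(j±m)!: 1!×2!×1!×0!×2!×2! = 8
prefactor² = (2J+1)×Δ×N² = 2
  k=0: +1/(0!×0!×2!×1!×1!×0!) = 1/2
Σ = 1/2  ⇒  CG² = 2×1/2² = 1/2
CG = +√(1/2) = +0.707107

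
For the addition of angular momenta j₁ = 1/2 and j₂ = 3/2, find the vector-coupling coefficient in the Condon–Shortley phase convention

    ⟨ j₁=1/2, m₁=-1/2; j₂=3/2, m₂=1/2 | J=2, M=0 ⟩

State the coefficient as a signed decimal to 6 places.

triangle: 0!×1!×3!/5! = 6/120
(j±m)!: 0!×1!×2!×1!×2!×2! = 8
prefactor² = (2J+1)×Δ×N² = 2
  k=0: +1/(0!×0!×1!×2!×0!×1!) = 1/2
Σ = 1/2  ⇒  CG² = 2×1/2² = 1/2
CG = +√(1/2) = +0.707107

+√(1/2) = +0.707107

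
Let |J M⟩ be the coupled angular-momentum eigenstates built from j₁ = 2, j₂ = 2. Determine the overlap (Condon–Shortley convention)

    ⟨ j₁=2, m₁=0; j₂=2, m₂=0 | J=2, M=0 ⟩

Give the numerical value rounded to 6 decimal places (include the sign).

-0.534522

j₁+j₂−J=2  J+j₁−j₂=2  J−j₁+j₂=2  j₁+j₂+J+1=7
(j₁±m₁, j₂±m₂, J±M) = (2,2,2,2,2,2)
P² = 32/63
sum k=0..2:
  [0] +1/8 = 1/8
  [1] −1/1 = -1
  [2] +1/8 = 1/8
S = -3/4
C² = P²·S² = 2/7 ; C = -0.534522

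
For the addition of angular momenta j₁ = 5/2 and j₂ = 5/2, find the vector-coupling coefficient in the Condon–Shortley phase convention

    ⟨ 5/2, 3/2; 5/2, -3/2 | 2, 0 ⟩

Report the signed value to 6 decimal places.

+0.109109  (= +√(1/84))

j₁+j₂−J=3  J+j₁−j₂=2  J−j₁+j₂=2  j₁+j₂+J+1=8
(j₁±m₁, j₂±m₂, J±M) = (4,1,1,4,2,2)
P² = 48/7
sum k=0..1:
  [0] +1/6 = 1/6
  [1] −1/8 = -1/8
S = 1/24
C² = P²·S² = 1/84 ; C = +0.109109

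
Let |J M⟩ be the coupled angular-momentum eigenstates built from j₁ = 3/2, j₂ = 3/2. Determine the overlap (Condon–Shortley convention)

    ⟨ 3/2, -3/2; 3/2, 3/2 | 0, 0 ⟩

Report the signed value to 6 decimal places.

−√(1/4) = -0.500000

j₁+j₂−J=3  J+j₁−j₂=0  J−j₁+j₂=0  j₁+j₂+J+1=4
(j₁±m₁, j₂±m₂, J±M) = (0,3,3,0,0,0)
P² = 9
sum k=3..3:
  [3] −1/6 = -1/6
S = -1/6
C² = P²·S² = 1/4 ; C = -0.500000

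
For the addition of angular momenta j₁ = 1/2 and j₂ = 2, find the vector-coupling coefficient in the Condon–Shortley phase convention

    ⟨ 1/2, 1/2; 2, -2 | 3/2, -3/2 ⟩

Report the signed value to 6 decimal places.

+√(4/5) = +0.894427

j₁+j₂−J=1  J+j₁−j₂=0  J−j₁+j₂=3  j₁+j₂+J+1=5
(j₁±m₁, j₂±m₂, J±M) = (1,0,0,4,0,3)
P² = 144/5
sum k=0..0:
  [0] +1/6 = 1/6
S = 1/6
C² = P²·S² = 4/5 ; C = +0.894427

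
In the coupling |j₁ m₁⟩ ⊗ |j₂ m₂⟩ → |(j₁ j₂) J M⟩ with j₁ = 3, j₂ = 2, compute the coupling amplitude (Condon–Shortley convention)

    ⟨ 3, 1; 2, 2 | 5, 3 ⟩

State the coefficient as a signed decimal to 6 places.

+√(1/3) ≈ +0.577350

triangle: 0!*6!*4!/11! = 17280/39916800
(j±m)!: 4!*2!*4!*0!*8!*2! = 92897280
prefactor² = (2J+1)*Δ*N² = 442368
  k=0: +1/(0!*0!*2!*4!*4!*0!) = 1/1152
Σ = 1/1152  ⇒  CG² = 442368*1/1152² = 1/3
CG = +√(1/3) = +0.577350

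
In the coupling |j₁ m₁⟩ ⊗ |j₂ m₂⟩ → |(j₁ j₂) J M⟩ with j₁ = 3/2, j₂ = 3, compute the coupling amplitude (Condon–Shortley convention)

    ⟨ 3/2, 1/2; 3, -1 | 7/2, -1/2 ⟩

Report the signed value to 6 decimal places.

+√(2/7) = +0.534522

triangle: 1!×2!×5!/9! = 240/362880
(j±m)!: 2!×1!×2!×4!×3!×4! = 13824
prefactor² = (2J+1)×Δ×N² = 512/7
  k=0: +1/(0!×1!×1!×2!×1!×3!) = 1/12
  k=1: −1/(1!×0!×0!×1!×2!×4!) = -1/48
Σ = 1/16  ⇒  CG² = 512/7×1/16² = 2/7
CG = +√(2/7) = +0.534522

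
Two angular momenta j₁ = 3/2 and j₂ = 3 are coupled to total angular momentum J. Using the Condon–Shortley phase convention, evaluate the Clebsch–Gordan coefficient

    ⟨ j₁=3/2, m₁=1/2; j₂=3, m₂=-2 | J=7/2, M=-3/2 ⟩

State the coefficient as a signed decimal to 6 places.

+√(3/7) = +0.654654

j₁+j₂−J=1  J+j₁−j₂=2  J−j₁+j₂=5  j₁+j₂+J+1=9
(j₁±m₁, j₂±m₂, J±M) = (2,1,1,5,2,5)
P² = 6400/21
sum k=0..1:
  [0] +1/24 = 1/24
  [1] −1/240 = -1/240
S = 3/80
C² = P²·S² = 3/7 ; C = +0.654654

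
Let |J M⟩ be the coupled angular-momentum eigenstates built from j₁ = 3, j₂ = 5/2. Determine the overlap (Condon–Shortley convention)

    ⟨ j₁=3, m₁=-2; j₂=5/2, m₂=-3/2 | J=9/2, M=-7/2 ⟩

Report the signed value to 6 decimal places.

√[10·1!5!4!/11! · 1!5!1!4!1!8!] = √(921600/11)
  +(−1)^0/∏(0,1,5,1,0,3)! = 1/720  (running 1/720)
  +(−1)^1/∏(1,0,4,0,1,4)! = -1/576  (running -1/2880)
⟨..|..⟩ = √(921600/11)·(-1/2880) = -0.100504

-0.100504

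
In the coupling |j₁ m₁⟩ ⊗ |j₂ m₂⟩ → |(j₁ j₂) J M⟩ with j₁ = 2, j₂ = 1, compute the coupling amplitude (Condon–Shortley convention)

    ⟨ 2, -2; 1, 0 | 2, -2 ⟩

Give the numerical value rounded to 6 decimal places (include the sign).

j₁+j₂−J=1  J+j₁−j₂=3  J−j₁+j₂=1  j₁+j₂+J+1=6
(j₁±m₁, j₂±m₂, J±M) = (0,4,1,1,0,4)
P² = 24
sum k=1..1:
  [1] −1/6 = -1/6
S = -1/6
C² = P²·S² = 2/3 ; C = -0.816497

-0.816497  (= −√(2/3))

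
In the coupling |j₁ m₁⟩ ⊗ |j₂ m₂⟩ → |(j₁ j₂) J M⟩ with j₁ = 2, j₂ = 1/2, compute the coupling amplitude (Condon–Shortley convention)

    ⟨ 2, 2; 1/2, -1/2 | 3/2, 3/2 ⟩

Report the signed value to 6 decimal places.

+√(4/5) = +0.894427

triangle: 1!*3!*0!/5! = 6/120
(j±m)!: 4!*0!*0!*1!*3!*0! = 144
prefactor² = (2J+1)*Δ*N² = 144/5
  k=0: +1/(0!*1!*0!*0!*3!*0!) = 1/6
Σ = 1/6  ⇒  CG² = 144/5*1/6² = 4/5
CG = +√(4/5) = +0.894427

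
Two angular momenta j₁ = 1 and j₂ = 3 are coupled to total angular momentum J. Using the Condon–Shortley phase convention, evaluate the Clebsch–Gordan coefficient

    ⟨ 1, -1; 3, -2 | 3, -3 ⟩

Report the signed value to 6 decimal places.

j₁+j₂−J=1  J+j₁−j₂=1  J−j₁+j₂=5  j₁+j₂+J+1=8
(j₁±m₁, j₂±m₂, J±M) = (0,2,1,5,0,6)
P² = 3600
sum k=1..1:
  [1] −1/120 = -1/120
S = -1/120
C² = P²·S² = 1/4 ; C = -0.500000

-0.500000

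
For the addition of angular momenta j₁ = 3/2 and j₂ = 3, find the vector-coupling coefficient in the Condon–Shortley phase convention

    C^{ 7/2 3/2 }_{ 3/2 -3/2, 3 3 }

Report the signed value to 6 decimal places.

-0.308607

√[8·1!2!5!/9! · 0!3!6!0!5!2!] = √(38400/7)
  +(−1)^1/∏(1,0,2,5,0,0)! = -1/240  (running -1/240)
⟨..|..⟩ = √(38400/7)·(-1/240) = -0.308607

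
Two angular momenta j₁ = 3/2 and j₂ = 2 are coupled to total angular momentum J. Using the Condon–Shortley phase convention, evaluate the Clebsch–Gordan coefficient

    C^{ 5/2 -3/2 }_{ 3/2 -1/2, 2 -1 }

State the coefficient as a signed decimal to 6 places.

triangle: 1!*2!*3!/7! = 12/5040
(j±m)!: 1!*2!*1!*3!*1!*4! = 288
prefactor² = (2J+1)*Δ*N² = 144/35
  k=0: +1/(0!*1!*2!*1!*0!*2!) = 1/4
  k=1: −1/(1!*0!*1!*0!*1!*3!) = -1/6
Σ = 1/12  ⇒  CG² = 144/35*1/12² = 1/35
CG = +√(1/35) = +0.169031

+√(1/35) = +0.169031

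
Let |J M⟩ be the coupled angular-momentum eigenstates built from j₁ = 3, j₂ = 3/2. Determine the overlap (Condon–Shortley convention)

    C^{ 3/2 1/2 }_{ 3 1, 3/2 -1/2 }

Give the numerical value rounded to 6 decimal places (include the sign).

−√(12/35) ≈ -0.585540

√[4·3!3!0!/7! · 4!2!1!2!2!1!] = √(192/35)
  +(−1)^1/∏(1,2,1,0,2,0)! = -1/4  (running -1/4)
⟨..|..⟩ = √(192/35)·(-1/4) = -0.585540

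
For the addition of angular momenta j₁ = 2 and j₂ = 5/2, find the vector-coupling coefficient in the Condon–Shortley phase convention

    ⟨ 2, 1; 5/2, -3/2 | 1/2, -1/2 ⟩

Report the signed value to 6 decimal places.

-0.516398

j₁+j₂−J=4  J+j₁−j₂=0  J−j₁+j₂=1  j₁+j₂+J+1=6
(j₁±m₁, j₂±m₂, J±M) = (3,1,1,4,0,1)
P² = 48/5
sum k=1..1:
  [1] −1/6 = -1/6
S = -1/6
C² = P²·S² = 4/15 ; C = -0.516398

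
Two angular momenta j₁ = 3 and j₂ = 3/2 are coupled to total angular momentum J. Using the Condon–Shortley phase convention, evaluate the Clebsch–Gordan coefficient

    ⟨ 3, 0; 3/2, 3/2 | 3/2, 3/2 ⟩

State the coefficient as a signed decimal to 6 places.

√[4·3!3!0!/7! · 3!3!3!0!3!0!] = √(1296/35)
  +(−1)^3/∏(3,0,0,0,3,0)! = -1/36  (running -1/36)
⟨..|..⟩ = √(1296/35)·(-1/36) = -0.169031

-0.169031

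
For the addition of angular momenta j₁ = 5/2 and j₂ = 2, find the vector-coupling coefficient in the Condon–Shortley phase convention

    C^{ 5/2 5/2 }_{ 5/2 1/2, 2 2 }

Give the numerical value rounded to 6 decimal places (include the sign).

triangle: 2!*3!*2!/8! = 24/40320
(j±m)!: 3!*2!*4!*0!*5!*0! = 34560
prefactor² = (2J+1)*Δ*N² = 864/7
  k=2: +1/(2!*0!*0!*2!*3!*0!) = 1/24
Σ = 1/24  ⇒  CG² = 864/7*1/24² = 3/14
CG = +√(3/14) = +0.462910

+√(3/14) ≈ +0.462910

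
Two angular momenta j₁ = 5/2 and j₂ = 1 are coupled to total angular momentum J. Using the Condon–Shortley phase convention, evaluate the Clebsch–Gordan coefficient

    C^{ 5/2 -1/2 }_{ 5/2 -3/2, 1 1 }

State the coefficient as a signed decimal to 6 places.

−√(16/35) = -0.676123

triangle: 1!×4!×1!/7! = 24/5040
(j±m)!: 1!×4!×2!×0!×2!×3! = 576
prefactor² = (2J+1)×Δ×N² = 576/35
  k=1: −1/(1!×0!×3!×1!×1!×0!) = -1/6
Σ = -1/6  ⇒  CG² = 576/35×(-1/6)² = 16/35
CG = −√(16/35) = -0.676123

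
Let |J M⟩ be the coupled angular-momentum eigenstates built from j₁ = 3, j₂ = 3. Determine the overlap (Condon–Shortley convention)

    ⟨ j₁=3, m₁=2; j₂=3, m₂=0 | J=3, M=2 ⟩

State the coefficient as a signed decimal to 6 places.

√[7·3!3!3!/10! · 5!1!3!3!5!1!] = √(216)
  +(−1)^0/∏(0,3,1,3,2,0)! = 1/72  (running 1/72)
  +(−1)^1/∏(1,2,0,2,3,1)! = -1/24  (running -1/36)
⟨..|..⟩ = √(216)·(-1/36) = -0.408248

-0.408248  (= −√(1/6))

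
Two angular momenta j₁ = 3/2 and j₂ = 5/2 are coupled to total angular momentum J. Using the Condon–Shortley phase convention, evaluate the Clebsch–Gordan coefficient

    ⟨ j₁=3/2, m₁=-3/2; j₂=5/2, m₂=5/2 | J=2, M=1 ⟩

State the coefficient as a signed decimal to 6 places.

+0.597614

triangle: 2!×1!×3!/7! = 12/5040
(j±m)!: 0!×3!×5!×0!×3!×1! = 4320
prefactor² = (2J+1)×Δ×N² = 360/7
  k=2: +1/(2!×0!×1!×3!×0!×0!) = 1/12
Σ = 1/12  ⇒  CG² = 360/7×1/12² = 5/14
CG = +√(5/14) = +0.597614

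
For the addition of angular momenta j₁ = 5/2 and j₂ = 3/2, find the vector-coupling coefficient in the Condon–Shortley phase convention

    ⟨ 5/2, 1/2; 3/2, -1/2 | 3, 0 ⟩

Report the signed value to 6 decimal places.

√[7·1!4!2!/8! · 3!2!1!2!3!3!] = √(36/5)
  +(−1)^0/∏(0,1,2,1,2,1)! = 1/4  (running 1/4)
  +(−1)^1/∏(1,0,1,0,3,2)! = -1/12  (running 1/6)
⟨..|..⟩ = √(36/5)·(1/6) = +0.447214

+0.447214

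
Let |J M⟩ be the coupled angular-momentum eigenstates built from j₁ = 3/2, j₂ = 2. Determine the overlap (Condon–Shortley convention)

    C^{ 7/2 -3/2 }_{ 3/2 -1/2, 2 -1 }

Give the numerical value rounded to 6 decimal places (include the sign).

triangle: 0!·3!·4!/8! = 144/40320
(j±m)!: 1!·2!·1!·3!·2!·5! = 2880
prefactor² = (2J+1)·Δ·N² = 576/7
  k=0: +1/(0!·0!·2!·1!·1!·3!) = 1/12
Σ = 1/12  ⇒  CG² = 576/7·1/12² = 4/7
CG = +√(4/7) = +0.755929

+0.755929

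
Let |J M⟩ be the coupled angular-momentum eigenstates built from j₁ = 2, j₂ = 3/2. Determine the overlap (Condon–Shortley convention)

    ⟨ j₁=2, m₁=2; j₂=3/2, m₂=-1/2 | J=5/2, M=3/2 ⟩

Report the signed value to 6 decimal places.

triangle: 1!×3!×2!/7! = 12/5040
(j±m)!: 4!×0!×1!×2!×4!×1! = 1152
prefactor² = (2J+1)×Δ×N² = 576/35
  k=0: +1/(0!×1!×0!×1!×3!×1!) = 1/6
Σ = 1/6  ⇒  CG² = 576/35×1/6² = 16/35
CG = +√(16/35) = +0.676123

+√(16/35) ≈ +0.676123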